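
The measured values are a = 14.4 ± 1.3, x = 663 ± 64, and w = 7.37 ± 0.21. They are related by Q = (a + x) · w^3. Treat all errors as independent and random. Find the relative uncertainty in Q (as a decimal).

Let u = a + x = 677. δu = √(δa² + δx²) = √(1.69 + 4100) = 64.0, so δu/u = 0.0945.
Q is then a monomial in u, w:
δQ/Q = √((δu/u)² + (3·δw/w)²) = √(0.00893 + 0.00731) = 0.127

0.127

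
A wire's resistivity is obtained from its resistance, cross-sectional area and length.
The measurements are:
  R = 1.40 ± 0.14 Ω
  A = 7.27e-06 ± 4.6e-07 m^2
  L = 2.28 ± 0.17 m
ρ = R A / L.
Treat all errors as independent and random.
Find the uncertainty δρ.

For a monomial ρ ∝ R, A, L^-1, fractional errors add in quadrature:
  (1·δR/R)² = (1×0.100)² = 0.0100;  (1·δA/A)² = (1×0.0633)² = 0.00400;  (-1·δL/L)² = (-1×0.0746)² = 0.00556
δρ/ρ = √(0.0196) = 0.140
ρ = 4.46e-06 Ω·m, so δρ = 0.140 × 4.46e-06 = 6.24e-07 Ω·m.

6.24e-07 Ω·m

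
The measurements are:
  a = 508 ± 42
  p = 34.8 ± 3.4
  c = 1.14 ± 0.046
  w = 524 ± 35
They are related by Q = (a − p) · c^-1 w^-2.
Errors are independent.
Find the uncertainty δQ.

Let u = a − p = 473. δu = √(δa² + δp²) = √(1760 + 11.6) = 42.1, so δu/u = 0.0890.
Q is then a monomial in u, c, w:
δQ/Q = √((δu/u)² + (-1·δc/c)² + (-2·δw/w)²) = √(0.00793 + 0.00163 + 0.0178) = 0.166
Q = 0.00151, so δQ = 0.166 × 0.00151 = 0.000250.

0.000250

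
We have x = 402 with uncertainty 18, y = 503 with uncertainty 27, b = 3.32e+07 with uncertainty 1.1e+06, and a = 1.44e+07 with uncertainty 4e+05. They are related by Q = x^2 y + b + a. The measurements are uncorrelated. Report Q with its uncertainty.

(1.29 ± 0.0857) × 10^8

Let p = x^2·y = 8.13e+07. δp/p = √((2·δx/x)² + (1·δy/y)²) = √(0.00802 + 0.00288) = 0.104, so δp = 8.49e+06.
Q = p + b + a: δQ = √(δp² + δb² + δa²) = √(7.2e+13 + 1.21e+12 + 1.6e+11) = 8.57e+06
Q = 1.29e+08.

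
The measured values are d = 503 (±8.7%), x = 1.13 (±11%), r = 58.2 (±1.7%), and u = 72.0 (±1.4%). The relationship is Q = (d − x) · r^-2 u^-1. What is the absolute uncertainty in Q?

Let w = d − x = 502. δw = √(δd² + δx²) = √(1920 + 0.0155) = 43.8, so δw/w = 0.0872.
Q is then a monomial in w, r, u:
δQ/Q = √((δw/w)² + (-2·δr/r)² + (-1·δu/u)²) = √(0.00760 + 0.00116 + 0.000196) = 0.0946
Q = 0.00206, so δQ = 0.0946 × 0.00206 = 0.000195.

0.000195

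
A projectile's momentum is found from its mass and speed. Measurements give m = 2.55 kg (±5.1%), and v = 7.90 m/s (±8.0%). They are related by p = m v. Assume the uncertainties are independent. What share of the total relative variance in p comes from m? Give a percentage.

(δp/p)² = (1·δm/m)² + (1·δv/v)²
  m term: (1×0.0510)² = 0.00260
  v term: (1×0.0800)² = 0.00640
Total = 0.00900. Share from m = 0.00260/0.00900 = 0.289.

28.9%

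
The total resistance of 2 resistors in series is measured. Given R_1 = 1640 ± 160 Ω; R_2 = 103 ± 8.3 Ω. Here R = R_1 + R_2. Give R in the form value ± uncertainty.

R is a linear combination, so absolute uncertainties add in quadrature:
  (δR_1)² = 25600;  (δR_2)² = 68.9
δR = √(25700) = 160 Ω
R = 1740 Ω.

1740 ± 160 Ω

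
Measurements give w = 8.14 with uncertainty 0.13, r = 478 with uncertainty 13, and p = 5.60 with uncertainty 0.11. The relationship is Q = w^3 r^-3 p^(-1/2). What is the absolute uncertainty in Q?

Q is a product of powers, so relative uncertainties combine in quadrature:
  (3·δw/w)² = (3×0.0160)² = 0.00230;  (-3·δr/r)² = (-3×0.0272)² = 0.00666;  (−½·δp/p)² = (-0.5×0.0196)² = 9.65e-05
δQ/Q = √(0.00905) = 0.0951
Q = 2.09e-06, so δQ = 0.0951 × 2.09e-06 = 1.99e-07.

1.99e-07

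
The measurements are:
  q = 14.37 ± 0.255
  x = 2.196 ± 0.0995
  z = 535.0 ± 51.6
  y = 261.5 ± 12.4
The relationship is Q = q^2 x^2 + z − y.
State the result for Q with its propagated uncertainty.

Let p = q^2·x^2 = 995.8. δp/p = √((2·δq/q)² + (2·δx/x)²) = √(0.00126 + 0.00821) = 0.0973, so δp = 96.9.
Q = p + z − y: δQ = √(δp² + δz² + δy²) = √(9390 + 2660 + 154) = 110
Q = 1269.

1269 ± 110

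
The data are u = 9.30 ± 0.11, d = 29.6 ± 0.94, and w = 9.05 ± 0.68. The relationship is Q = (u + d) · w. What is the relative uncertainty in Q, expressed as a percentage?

7.90%

Let h = u + d = 38.9. δh = √(δu² + δd²) = √(0.0121 + 0.884) = 0.946, so δh/h = 0.0243.
Q is then a monomial in h, w:
δQ/Q = √((δh/h)² + (1·δw/w)²) = √(0.000592 + 0.00565) = 0.0790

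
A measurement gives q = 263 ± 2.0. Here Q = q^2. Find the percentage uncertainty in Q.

Products/powers → add relative errors in quadrature, weighted by exponent:
  (2·δq/q)² = (2×0.00760)² = 0.000231
δQ/Q = √(0.000231) = 0.0152

1.52%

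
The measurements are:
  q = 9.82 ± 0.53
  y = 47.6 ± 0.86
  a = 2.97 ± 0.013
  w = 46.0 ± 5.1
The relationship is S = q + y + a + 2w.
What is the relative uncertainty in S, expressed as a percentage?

For a sum/difference, combine absolute errors in quadrature:
  (δq)² = 0.281;  (δy)² = 0.740;  (δa)² = 0.000169;  (2·δw)² = 104
δS = √(105) = 10.2
S = 152, so δS/S = 10.2/152 = 0.0673.

6.73%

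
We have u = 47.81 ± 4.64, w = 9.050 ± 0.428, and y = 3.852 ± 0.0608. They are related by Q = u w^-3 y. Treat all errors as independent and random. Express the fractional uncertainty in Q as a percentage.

17.3%

Since Q is a product/quotient, work with relative uncertainties:
  (1·δu/u)² = (1×0.0971)² = 0.00942;  (-3·δw/w)² = (-3×0.0473)² = 0.0201;  (1·δy/y)² = (1×0.0158)² = 0.000249
δQ/Q = √(0.0298) = 0.173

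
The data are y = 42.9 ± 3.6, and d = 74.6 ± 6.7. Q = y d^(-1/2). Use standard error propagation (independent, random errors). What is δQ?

0.473

Products/powers → add relative errors in quadrature, weighted by exponent:
  (1·δy/y)² = (1×0.0839)² = 0.00704;  (−½·δd/d)² = (-0.5×0.0898)² = 0.00202
δQ/Q = √(0.00906) = 0.0952
Q = 4.97, so δQ = 0.0952 × 4.97 = 0.473.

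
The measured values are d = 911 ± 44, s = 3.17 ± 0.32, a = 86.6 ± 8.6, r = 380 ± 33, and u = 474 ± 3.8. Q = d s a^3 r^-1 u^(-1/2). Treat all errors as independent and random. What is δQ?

74800

Each factor contributes (exponent × relative error)² to (δQ/Q)²:
  (1·δd/d)² = (1×0.0483)² = 0.00233;  (1·δs/s)² = (1×0.101)² = 0.0102;  (3·δa/a)² = (3×0.0993)² = 0.0888;  (-1·δr/r)² = (-1×0.0868)² = 0.00754;  (−½·δu/u)² = (-0.5×0.00802)² = 1.61e-05
δQ/Q = √(0.109) = 0.330
Q = 2.27e+05, so δQ = 0.330 × 2.27e+05 = 74800.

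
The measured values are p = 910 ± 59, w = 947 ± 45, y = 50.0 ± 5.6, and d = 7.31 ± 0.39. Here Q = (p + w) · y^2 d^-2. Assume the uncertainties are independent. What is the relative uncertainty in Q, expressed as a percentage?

Let u = p + w = 1860. δu = √(δp² + δw²) = √(3480 + 2020) = 74.2, so δu/u = 0.0400.
Q is then a monomial in u, y, d:
δQ/Q = √((δu/u)² + (2·δy/y)² + (-2·δd/d)²) = √(0.00160 + 0.0502 + 0.0114) = 0.251

25.1%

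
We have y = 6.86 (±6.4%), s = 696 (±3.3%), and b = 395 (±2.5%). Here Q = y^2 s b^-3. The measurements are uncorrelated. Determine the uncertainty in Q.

Relative error in a monomial: (δQ/Q)² = Σ (nᵢ · δxᵢ/xᵢ)².
  (2·δy/y)² = (2×0.0640)² = 0.0164;  (1·δs/s)² = (1×0.0330)² = 0.00109;  (-3·δb/b)² = (-3×0.0250)² = 0.00563
δQ/Q = √(0.0231) = 0.152
Q = 0.000531, so δQ = 0.152 × 0.000531 = 8.08e-05.

8.08e-05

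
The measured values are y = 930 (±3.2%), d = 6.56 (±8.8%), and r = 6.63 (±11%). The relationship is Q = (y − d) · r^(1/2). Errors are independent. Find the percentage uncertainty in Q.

Let u = y − d = 923. δu = √(δy² + δd²) = √(886 + 0.333) = 29.8, so δu/u = 0.0322.
Q is then a monomial in u, r:
δQ/Q = √((δu/u)² + (½·δr/r)²) = √(0.00104 + 0.00302) = 0.0637

6.37%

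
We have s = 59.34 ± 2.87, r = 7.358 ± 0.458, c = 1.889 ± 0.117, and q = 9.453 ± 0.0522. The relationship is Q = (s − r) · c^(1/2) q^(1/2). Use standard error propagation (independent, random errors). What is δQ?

14.1

Let u = s − r = 51.98. δu = √(δs² + δr²) = √(8.24 + 0.210) = 2.91, so δu/u = 0.0559.
Q is then a monomial in u, c, q:
δQ/Q = √((δu/u)² + (½·δc/c)² + (½·δq/q)²) = √(0.00313 + 0.000959 + 7.62e-06) = 0.0640
Q = 219.7, so δQ = 0.0640 × 219.7 = 14.1.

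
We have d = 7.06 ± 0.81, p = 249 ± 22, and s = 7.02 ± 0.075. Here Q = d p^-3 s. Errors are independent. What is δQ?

For a monomial Q ∝ d, p^-3, s, fractional errors add in quadrature:
  (1·δd/d)² = (1×0.115)² = 0.0132;  (-3·δp/p)² = (-3×0.0884)² = 0.0703;  (1·δs/s)² = (1×0.0107)² = 0.000114
δQ/Q = √(0.0835) = 0.289
Q = 3.21e-06, so δQ = 0.289 × 3.21e-06 = 9.28e-07.

9.28e-07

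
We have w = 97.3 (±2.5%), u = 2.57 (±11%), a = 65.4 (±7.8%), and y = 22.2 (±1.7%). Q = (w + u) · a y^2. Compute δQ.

2.85e+05

Let h = w + u = 99.9. δh = √(δw² + δu²) = √(5.92 + 0.0799) = 2.45, so δh/h = 0.0245.
Q is then a monomial in h, a, y:
δQ/Q = √((δh/h)² + (1·δa/a)² + (2·δy/y)²) = √(0.000601 + 0.00608 + 0.00116) = 0.0886
Q = 3.22e+06, so δQ = 0.0886 × 3.22e+06 = 2.85e+05.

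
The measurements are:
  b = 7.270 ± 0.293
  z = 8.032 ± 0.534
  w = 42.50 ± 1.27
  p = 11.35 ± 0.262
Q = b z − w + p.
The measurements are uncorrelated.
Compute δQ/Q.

0.173

Let h = b·z = 58.39. δh/h = √((1·δb/b)² + (1·δz/z)²) = √(0.00162 + 0.00442) = 0.0777, so δh = 4.54.
Q = h − w + p: δQ = √(δh² + δw² + δp²) = √(20.6 + 1.61 + 0.0686) = 4.72
Q = 27.24, so δQ/Q = 4.72/27.24 = 0.173.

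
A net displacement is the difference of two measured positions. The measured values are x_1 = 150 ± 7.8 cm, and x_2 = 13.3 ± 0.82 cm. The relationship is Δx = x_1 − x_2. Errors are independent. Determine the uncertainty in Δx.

For a sum/difference, combine absolute errors in quadrature:
  (δx_1)² = 60.8;  (δx_2)² = 0.672
δΔx = √(61.5) = 7.84 cm

7.84 cm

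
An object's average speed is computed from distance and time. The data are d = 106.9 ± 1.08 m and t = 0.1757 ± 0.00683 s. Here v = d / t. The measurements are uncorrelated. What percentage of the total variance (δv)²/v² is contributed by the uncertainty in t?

(δv/v)² = (1·δd/d)² + (-1·δt/t)²
  d term: (1×0.0101)² = 0.000102
  t term: (-1×0.0389)² = 0.00151
Total = 0.00161. Share from t = 0.00151/0.00161 = 0.937.

93.7%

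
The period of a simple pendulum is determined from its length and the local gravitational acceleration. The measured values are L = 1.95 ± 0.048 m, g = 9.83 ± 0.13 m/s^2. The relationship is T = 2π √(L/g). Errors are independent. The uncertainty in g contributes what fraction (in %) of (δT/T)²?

(δT/T)² = (½·δL/L)² + (−½·δg/g)²
  L term: (0.5×0.0246)² = 0.000151
  g term: (-0.5×0.0132)² = 4.37e-05
Total = 0.000195. Share from g = 4.37e-05/0.000195 = 0.224.

22.4%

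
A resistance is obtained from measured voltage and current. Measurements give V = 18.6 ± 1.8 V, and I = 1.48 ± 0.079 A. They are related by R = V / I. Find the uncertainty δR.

Relative error in a monomial: (δR/R)² = Σ (nᵢ · δxᵢ/xᵢ)².
  (1·δV/V)² = (1×0.0968)² = 0.00937;  (-1·δI/I)² = (-1×0.0534)² = 0.00285
δR/R = √(0.0122) = 0.111
R = 12.6 Ω, so δR = 0.111 × 12.6 = 1.39 Ω.

1.39 Ω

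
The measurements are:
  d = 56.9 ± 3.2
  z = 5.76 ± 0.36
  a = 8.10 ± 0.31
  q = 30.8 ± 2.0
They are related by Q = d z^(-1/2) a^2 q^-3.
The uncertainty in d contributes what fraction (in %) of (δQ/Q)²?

(δQ/Q)² = (1·δd/d)² + (−½·δz/z)² + (2·δa/a)² + (-3·δq/q)²
  d term: (1×0.0562)² = 0.00316
  z term: (-0.5×0.0625)² = 0.000977
  a term: (2×0.0383)² = 0.00586
  q term: (-3×0.0649)² = 0.0379
Total = 0.0479. Share from d = 0.00316/0.0479 = 0.0660.

6.60%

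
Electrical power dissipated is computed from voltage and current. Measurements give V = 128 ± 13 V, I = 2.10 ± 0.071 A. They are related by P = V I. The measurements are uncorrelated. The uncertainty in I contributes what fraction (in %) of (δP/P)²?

9.98%

(δP/P)² = (1·δV/V)² + (1·δI/I)²
  V term: (1×0.102)² = 0.0103
  I term: (1×0.0338)² = 0.00114
Total = 0.0115. Share from I = 0.00114/0.0115 = 0.0998.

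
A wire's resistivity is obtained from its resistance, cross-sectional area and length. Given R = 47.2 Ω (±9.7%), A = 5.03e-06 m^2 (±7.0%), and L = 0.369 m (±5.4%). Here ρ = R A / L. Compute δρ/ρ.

For a monomial ρ ∝ R, A, L^-1, fractional errors add in quadrature:
  (1·δR/R)² = (1×0.0970)² = 0.00941;  (1·δA/A)² = (1×0.0700)² = 0.00490;  (-1·δL/L)² = (-1×0.0540)² = 0.00292
δρ/ρ = √(0.0172) = 0.131

0.131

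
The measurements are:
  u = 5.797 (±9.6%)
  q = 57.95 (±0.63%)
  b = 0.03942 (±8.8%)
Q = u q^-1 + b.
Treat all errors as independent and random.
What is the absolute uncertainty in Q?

Let p = u·q^-1 = 0.1000. δp/p = √((1·δu/u)² + (-1·δq/q)²) = √(0.00922 + 3.97e-05) = 0.0962, so δp = 0.00962.
Q = p + b: δQ = √(δp² + δb²) = √(9.26e-05 + 1.2e-05) = 0.0102

0.0102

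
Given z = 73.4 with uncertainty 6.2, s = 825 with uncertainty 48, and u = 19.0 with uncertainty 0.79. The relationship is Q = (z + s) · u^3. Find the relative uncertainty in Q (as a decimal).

0.136

Let w = z + s = 898. δw = √(δz² + δs²) = √(38.4 + 2300) = 48.4, so δw/w = 0.0539.
Q is then a monomial in w, u:
δQ/Q = √((δw/w)² + (3·δu/u)²) = √(0.00290 + 0.0156) = 0.136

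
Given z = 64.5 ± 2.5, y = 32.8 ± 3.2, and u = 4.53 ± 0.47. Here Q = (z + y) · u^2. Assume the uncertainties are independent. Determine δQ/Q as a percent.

Let w = z + y = 97.3. δw = √(δz² + δy²) = √(6.25 + 10.2) = 4.06, so δw/w = 0.0417.
Q is then a monomial in w, u:
δQ/Q = √((δw/w)² + (2·δu/u)²) = √(0.00174 + 0.0431) = 0.212

21.2%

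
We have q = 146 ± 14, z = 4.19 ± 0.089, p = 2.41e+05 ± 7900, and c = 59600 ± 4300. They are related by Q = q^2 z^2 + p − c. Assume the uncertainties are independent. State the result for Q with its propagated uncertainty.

Let w = q^2·z^2 = 3.74e+05. δw/w = √((2·δq/q)² + (2·δz/z)²) = √(0.0368 + 0.00180) = 0.196, so δw = 73500.
Q = w + p − c: δQ = √(δw² + δp² + δc²) = √(5.4e+09 + 6.24e+07 + 1.85e+07) = 74100
Q = 5.56e+05.

(5.56 ± 0.741) × 10^5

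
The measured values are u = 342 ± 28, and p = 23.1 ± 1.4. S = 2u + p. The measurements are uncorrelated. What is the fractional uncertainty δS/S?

0.0792

For a sum/difference, combine absolute errors in quadrature:
  (2·δu)² = 3140;  (δp)² = 1.96
δS = √(3140) = 56.0
S = 707, so δS/S = 56.0/707 = 0.0792.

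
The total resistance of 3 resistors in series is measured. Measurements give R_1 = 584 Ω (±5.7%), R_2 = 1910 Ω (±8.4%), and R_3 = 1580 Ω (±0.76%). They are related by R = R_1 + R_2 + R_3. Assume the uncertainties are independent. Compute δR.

164 Ω

R is a linear combination, so absolute uncertainties add in quadrature:
  (δR_1)² = 1110;  (δR_2)² = 25700;  (δR_3)² = 144
δR = √(27000) = 164 Ω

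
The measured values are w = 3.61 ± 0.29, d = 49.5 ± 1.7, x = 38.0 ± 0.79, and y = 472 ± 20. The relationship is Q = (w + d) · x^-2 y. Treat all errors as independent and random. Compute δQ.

Let u = w + d = 53.1. δu = √(δw² + δd²) = √(0.0841 + 2.89) = 1.72, so δu/u = 0.0325.
Q is then a monomial in u, x, y:
δQ/Q = √((δu/u)² + (-2·δx/x)² + (1·δy/y)²) = √(0.00105 + 0.00173 + 0.00180) = 0.0677
Q = 17.4, so δQ = 0.0677 × 17.4 = 1.17.

1.17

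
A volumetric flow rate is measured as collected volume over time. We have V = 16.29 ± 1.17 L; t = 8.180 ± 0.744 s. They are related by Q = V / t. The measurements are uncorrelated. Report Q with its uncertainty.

1.991 ± 0.231 L/s

Q is a product of powers, so relative uncertainties combine in quadrature:
  (1·δV/V)² = (1×0.0718)² = 0.00516;  (-1·δt/t)² = (-1×0.0910)² = 0.00827
δQ/Q = √(0.0134) = 0.116
Q = 1.991 L/s, so δQ = 0.116 × 1.991 = 0.231 L/s.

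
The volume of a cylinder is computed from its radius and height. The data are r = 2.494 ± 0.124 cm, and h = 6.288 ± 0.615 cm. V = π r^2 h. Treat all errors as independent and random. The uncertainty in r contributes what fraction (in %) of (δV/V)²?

50.8%

(δV/V)² = (2·δr/r)² + (1·δh/h)²
  r term: (2×0.0497)² = 0.00989
  h term: (1×0.0978)² = 0.00957
Total = 0.0195. Share from r = 0.00989/0.0195 = 0.508.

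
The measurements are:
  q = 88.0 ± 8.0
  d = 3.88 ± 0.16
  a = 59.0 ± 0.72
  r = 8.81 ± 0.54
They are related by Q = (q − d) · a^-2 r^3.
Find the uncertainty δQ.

3.44

Let u = q − d = 84.1. δu = √(δq² + δd²) = √(64.0 + 0.0256) = 8.00, so δu/u = 0.0951.
Q is then a monomial in u, a, r:
δQ/Q = √((δu/u)² + (-2·δa/a)² + (3·δr/r)²) = √(0.00905 + 0.000596 + 0.0338) = 0.208
Q = 16.5, so δQ = 0.208 × 16.5 = 3.44.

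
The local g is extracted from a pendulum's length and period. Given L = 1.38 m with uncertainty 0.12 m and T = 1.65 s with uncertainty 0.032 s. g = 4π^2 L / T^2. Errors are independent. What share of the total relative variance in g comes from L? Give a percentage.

83.4%

(δg/g)² = (1·δL/L)² + (-2·δT/T)²
  L term: (1×0.0870)² = 0.00756
  T term: (-2×0.0194)² = 0.00150
Total = 0.00907. Share from L = 0.00756/0.00907 = 0.834.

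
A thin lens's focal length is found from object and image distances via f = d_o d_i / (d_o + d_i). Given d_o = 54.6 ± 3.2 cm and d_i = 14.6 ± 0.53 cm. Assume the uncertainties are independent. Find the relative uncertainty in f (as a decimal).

0.0312

∂f/∂d_o = (d_i/(d_o+d_i))² = 0.0445;  ∂f/∂d_i = (d_o/(d_o+d_i))² = 0.623
δf = √((∂f/∂d_o · δd_o)² + (∂f/∂d_i · δd_i)²) = √(0.0203 + 0.109) = 0.359 cm
f = 11.5 cm, so δf/f = 0.359/11.5 = 0.0312.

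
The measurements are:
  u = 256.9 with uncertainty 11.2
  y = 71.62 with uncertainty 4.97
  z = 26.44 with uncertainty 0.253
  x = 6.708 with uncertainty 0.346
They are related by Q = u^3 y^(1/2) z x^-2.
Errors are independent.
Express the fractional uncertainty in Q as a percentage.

Each factor contributes (exponent × relative error)² to (δQ/Q)²:
  (3·δu/u)² = (3×0.0436)² = 0.0171;  (½·δy/y)² = (0.5×0.0694)² = 0.00120;  (1·δz/z)² = (1×0.00957)² = 9.16e-05;  (-2·δx/x)² = (-2×0.0516)² = 0.0106
δQ/Q = √(0.0290) = 0.170

17.0%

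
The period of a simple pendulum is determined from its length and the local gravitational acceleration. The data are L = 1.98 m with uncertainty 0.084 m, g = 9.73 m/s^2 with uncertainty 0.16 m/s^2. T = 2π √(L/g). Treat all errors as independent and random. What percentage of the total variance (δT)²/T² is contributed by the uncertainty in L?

86.9%

(δT/T)² = (½·δL/L)² + (−½·δg/g)²
  L term: (0.5×0.0424)² = 0.000450
  g term: (-0.5×0.0164)² = 6.76e-05
Total = 0.000518. Share from L = 0.000450/0.000518 = 0.869.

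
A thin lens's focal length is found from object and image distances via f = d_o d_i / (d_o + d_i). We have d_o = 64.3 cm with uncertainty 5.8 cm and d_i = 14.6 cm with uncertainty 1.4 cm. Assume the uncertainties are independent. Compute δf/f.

0.0799

∂f/∂d_o = (d_i/(d_o+d_i))² = 0.0342;  ∂f/∂d_i = (d_o/(d_o+d_i))² = 0.664
δf = √((∂f/∂d_o · δd_o)² + (∂f/∂d_i · δd_i)²) = √(0.0394 + 0.865) = 0.951 cm
f = 11.9 cm, so δf/f = 0.951/11.9 = 0.0799.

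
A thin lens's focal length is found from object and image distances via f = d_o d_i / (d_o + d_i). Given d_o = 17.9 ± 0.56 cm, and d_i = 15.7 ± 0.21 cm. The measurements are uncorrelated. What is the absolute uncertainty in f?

∂f/∂d_o = (d_i/(d_o+d_i))² = 0.218;  ∂f/∂d_i = (d_o/(d_o+d_i))² = 0.284
δf = √((∂f/∂d_o · δd_o)² + (∂f/∂d_i · δd_i)²) = √(0.0149 + 0.00355) = 0.136 cm

0.136 cm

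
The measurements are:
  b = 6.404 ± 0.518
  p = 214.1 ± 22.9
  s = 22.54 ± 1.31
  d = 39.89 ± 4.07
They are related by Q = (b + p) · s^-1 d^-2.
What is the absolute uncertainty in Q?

Let u = b + p = 220.5. δu = √(δb² + δp²) = √(0.268 + 524) = 22.9, so δu/u = 0.104.
Q is then a monomial in u, s, d:
δQ/Q = √((δu/u)² + (-1·δs/s)² + (-2·δd/d)²) = √(0.0108 + 0.00338 + 0.0416) = 0.236
Q = 0.006148, so δQ = 0.236 × 0.006148 = 0.00145.

0.00145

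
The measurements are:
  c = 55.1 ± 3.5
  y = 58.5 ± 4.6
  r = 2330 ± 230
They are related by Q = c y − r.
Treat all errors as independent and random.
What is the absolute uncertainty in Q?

Let p = c·y = 3220. δp/p = √((1·δc/c)² + (1·δy/y)²) = √(0.00403 + 0.00618) = 0.101, so δp = 326.
Q = p − r: δQ = √(δp² + δr²) = √(1.06e+05 + 52900) = 399

399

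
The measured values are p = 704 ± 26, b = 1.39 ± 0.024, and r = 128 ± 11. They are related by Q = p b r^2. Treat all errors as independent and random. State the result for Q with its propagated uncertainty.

(1.60 ± 0.283) × 10^7

Since Q is a product/quotient, work with relative uncertainties:
  (1·δp/p)² = (1×0.0369)² = 0.00136;  (1·δb/b)² = (1×0.0173)² = 0.000298;  (2·δr/r)² = (2×0.0859)² = 0.0295
δQ/Q = √(0.0312) = 0.177
Q = 1.6e+07, so δQ = 0.177 × 1.6e+07 = 2.83e+06.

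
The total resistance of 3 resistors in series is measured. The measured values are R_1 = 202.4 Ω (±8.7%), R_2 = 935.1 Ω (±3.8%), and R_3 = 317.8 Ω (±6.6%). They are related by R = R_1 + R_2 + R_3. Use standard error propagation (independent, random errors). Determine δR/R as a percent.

R is a linear combination, so absolute uncertainties add in quadrature:
  (δR_1)² = 310;  (δR_2)² = 1260;  (δR_3)² = 440
δR = √(2010) = 44.9 Ω
R = 1455 Ω, so δR/R = 44.9/1455 = 0.0308.

3.08%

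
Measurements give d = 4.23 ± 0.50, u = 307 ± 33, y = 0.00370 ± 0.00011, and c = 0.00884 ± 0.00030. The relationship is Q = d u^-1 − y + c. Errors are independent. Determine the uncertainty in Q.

Let p = d·u^-1 = 0.0138. δp/p = √((1·δd/d)² + (-1·δu/u)²) = √(0.0140 + 0.0116) = 0.160, so δp = 0.00220.
Q = p − y + c: δQ = √(δp² + δy² + δc²) = √(4.85e-06 + 1.21e-08 + 9e-08) = 0.00222

0.00222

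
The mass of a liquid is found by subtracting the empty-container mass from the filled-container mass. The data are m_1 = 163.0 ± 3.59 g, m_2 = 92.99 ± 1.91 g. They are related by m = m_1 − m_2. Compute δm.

4.07 g

m is a linear combination, so absolute uncertainties add in quadrature:
  (δm_1)² = 12.9;  (δm_2)² = 3.65
δm = √(16.5) = 4.07 g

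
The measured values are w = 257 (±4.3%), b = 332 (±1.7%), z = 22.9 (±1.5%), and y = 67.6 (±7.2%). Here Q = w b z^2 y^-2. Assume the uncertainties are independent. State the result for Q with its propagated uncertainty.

Relative error in a monomial: (δQ/Q)² = Σ (nᵢ · δxᵢ/xᵢ)².
  (1·δw/w)² = (1×0.0430)² = 0.00185;  (1·δb/b)² = (1×0.0170)² = 0.000289;  (2·δz/z)² = (2×0.0150)² = 0.000900;  (-2·δy/y)² = (-2×0.0720)² = 0.0207
δQ/Q = √(0.0238) = 0.154
Q = 9790, so δQ = 0.154 × 9790 = 1510.

9790 ± 1510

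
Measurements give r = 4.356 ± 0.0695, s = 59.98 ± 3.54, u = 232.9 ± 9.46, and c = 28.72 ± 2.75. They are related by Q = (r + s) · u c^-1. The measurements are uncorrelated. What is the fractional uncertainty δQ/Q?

Let w = r + s = 64.34. δw = √(δr² + δs²) = √(0.00483 + 12.5) = 3.54, so δw/w = 0.0550.
Q is then a monomial in w, u, c:
δQ/Q = √((δw/w)² + (1·δu/u)² + (-1·δc/c)²) = √(0.00303 + 0.00165 + 0.00917) = 0.118

0.118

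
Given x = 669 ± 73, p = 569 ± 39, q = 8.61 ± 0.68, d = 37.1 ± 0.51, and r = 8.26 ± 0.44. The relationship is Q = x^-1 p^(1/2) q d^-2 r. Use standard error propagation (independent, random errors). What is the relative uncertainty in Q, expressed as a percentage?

15.1%

Each factor contributes (exponent × relative error)² to (δQ/Q)²:
  (-1·δx/x)² = (-1×0.109)² = 0.0119;  (½·δp/p)² = (0.5×0.0685)² = 0.00117;  (1·δq/q)² = (1×0.0790)² = 0.00624;  (-2·δd/d)² = (-2×0.0137)² = 0.000756;  (1·δr/r)² = (1×0.0533)² = 0.00284
δQ/Q = √(0.0229) = 0.151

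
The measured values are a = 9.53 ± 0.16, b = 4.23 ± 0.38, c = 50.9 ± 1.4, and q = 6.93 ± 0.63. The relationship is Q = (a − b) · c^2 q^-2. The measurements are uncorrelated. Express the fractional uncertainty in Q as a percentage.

Let u = a − b = 5.30. δu = √(δa² + δb²) = √(0.0256 + 0.144) = 0.412, so δu/u = 0.0778.
Q is then a monomial in u, c, q:
δQ/Q = √((δu/u)² + (2·δc/c)² + (-2·δq/q)²) = √(0.00605 + 0.00303 + 0.0331) = 0.205

20.5%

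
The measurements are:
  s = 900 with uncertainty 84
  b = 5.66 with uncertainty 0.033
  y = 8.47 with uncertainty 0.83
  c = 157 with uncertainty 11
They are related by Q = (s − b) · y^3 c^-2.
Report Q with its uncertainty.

22.0 ± 7.47

Let u = s − b = 894. δu = √(δs² + δb²) = √(7060 + 0.00109) = 84.0, so δu/u = 0.0939.
Q is then a monomial in u, y, c:
δQ/Q = √((δu/u)² + (3·δy/y)² + (-2·δc/c)²) = √(0.00882 + 0.0864 + 0.0196) = 0.339
Q = 22.0, so δQ = 0.339 × 22.0 = 7.47.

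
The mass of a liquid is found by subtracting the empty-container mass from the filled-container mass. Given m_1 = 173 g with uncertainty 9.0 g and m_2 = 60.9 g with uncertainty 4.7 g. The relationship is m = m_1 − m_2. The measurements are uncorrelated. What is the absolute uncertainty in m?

10.2 g

m is a linear combination, so absolute uncertainties add in quadrature:
  (δm_1)² = 81.0;  (δm_2)² = 22.1
δm = √(103) = 10.2 g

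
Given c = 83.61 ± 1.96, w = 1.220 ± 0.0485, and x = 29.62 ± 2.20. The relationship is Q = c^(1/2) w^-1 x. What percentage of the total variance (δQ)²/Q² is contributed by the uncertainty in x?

76.3%

(δQ/Q)² = (½·δc/c)² + (-1·δw/w)² + (1·δx/x)²
  c term: (0.5×0.0234)² = 0.000137
  w term: (-1×0.0398)² = 0.00158
  x term: (1×0.0743)² = 0.00552
Total = 0.00723. Share from x = 0.00552/0.00723 = 0.763.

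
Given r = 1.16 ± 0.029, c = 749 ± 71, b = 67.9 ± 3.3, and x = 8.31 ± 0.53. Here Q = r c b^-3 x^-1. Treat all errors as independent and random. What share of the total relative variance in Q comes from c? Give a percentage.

25.7%

(δQ/Q)² = (1·δr/r)² + (1·δc/c)² + (-3·δb/b)² + (-1·δx/x)²
  r term: (1×0.0250)² = 0.000625
  c term: (1×0.0948)² = 0.00899
  b term: (-3×0.0486)² = 0.0213
  x term: (-1×0.0638)² = 0.00407
Total = 0.0349. Share from c = 0.00899/0.0349 = 0.257.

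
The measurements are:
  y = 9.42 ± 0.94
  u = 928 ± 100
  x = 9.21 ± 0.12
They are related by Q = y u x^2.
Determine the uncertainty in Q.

1.11e+05

Relative error in a monomial: (δQ/Q)² = Σ (nᵢ · δxᵢ/xᵢ)².
  (1·δy/y)² = (1×0.0998)² = 0.00996;  (1·δu/u)² = (1×0.108)² = 0.0116;  (2·δx/x)² = (2×0.0130)² = 0.000679
δQ/Q = √(0.0222) = 0.149
Q = 7.42e+05, so δQ = 0.149 × 7.42e+05 = 1.11e+05.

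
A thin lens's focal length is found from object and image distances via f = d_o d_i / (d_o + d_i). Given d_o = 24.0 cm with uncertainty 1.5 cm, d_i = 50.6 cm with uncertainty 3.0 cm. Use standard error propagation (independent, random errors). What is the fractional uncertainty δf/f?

∂f/∂d_o = (d_i/(d_o+d_i))² = 0.460;  ∂f/∂d_i = (d_o/(d_o+d_i))² = 0.104
δf = √((∂f/∂d_o · δd_o)² + (∂f/∂d_i · δd_i)²) = √(0.476 + 0.0964) = 0.757 cm
f = 16.3 cm, so δf/f = 0.757/16.3 = 0.0465.

0.0465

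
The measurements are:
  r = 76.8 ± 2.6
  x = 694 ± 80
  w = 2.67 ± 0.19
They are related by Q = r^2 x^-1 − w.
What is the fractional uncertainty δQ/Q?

0.198

Let p = r^2·x^-1 = 8.50. δp/p = √((2·δr/r)² + (-1·δx/x)²) = √(0.00458 + 0.0133) = 0.134, so δp = 1.14.
Q = p − w: δQ = √(δp² + δw²) = √(1.29 + 0.0361) = 1.15
Q = 5.83, so δQ/Q = 1.15/5.83 = 0.198.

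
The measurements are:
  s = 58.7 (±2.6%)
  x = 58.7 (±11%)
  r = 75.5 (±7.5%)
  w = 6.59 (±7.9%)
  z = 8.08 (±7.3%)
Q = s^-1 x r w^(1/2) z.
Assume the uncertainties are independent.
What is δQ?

Q is a product of powers, so relative uncertainties combine in quadrature:
  (-1·δs/s)² = (-1×0.0260)² = 0.000676;  (1·δx/x)² = (1×0.110)² = 0.0121;  (1·δr/r)² = (1×0.0750)² = 0.00562;  (½·δw/w)² = (0.5×0.0790)² = 0.00156;  (1·δz/z)² = (1×0.0730)² = 0.00533
δQ/Q = √(0.0253) = 0.159
Q = 1570, so δQ = 0.159 × 1570 = 249.

249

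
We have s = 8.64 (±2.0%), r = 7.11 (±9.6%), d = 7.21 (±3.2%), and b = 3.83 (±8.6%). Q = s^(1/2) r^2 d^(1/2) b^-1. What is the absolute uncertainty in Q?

Q is a product of powers, so relative uncertainties combine in quadrature:
  (½·δs/s)² = (0.5×0.0200)² = 0.000100;  (2·δr/r)² = (2×0.0960)² = 0.0369;  (½·δd/d)² = (0.5×0.0320)² = 0.000256;  (-1·δb/b)² = (-1×0.0860)² = 0.00740
δQ/Q = √(0.0446) = 0.211
Q = 104, so δQ = 0.211 × 104 = 22.0.

22.0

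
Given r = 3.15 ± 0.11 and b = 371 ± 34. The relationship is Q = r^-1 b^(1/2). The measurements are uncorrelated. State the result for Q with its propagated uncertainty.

Products/powers → add relative errors in quadrature, weighted by exponent:
  (-1·δr/r)² = (-1×0.0349)² = 0.00122;  (½·δb/b)² = (0.5×0.0916)² = 0.00210
δQ/Q = √(0.00332) = 0.0576
Q = 6.11, so δQ = 0.0576 × 6.11 = 0.352.

6.11 ± 0.352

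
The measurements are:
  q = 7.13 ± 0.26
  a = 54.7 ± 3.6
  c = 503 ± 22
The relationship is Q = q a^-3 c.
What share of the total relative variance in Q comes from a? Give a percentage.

(δQ/Q)² = (1·δq/q)² + (-3·δa/a)² + (1·δc/c)²
  q term: (1×0.0365)² = 0.00133
  a term: (-3×0.0658)² = 0.0390
  c term: (1×0.0437)² = 0.00191
Total = 0.0422. Share from a = 0.0390/0.0422 = 0.923.

92.3%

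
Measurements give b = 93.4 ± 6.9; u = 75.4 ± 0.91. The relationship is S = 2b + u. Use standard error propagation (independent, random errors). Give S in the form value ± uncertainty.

Each term contributes (cᵢ δxᵢ)² to (δS)²:
  (2·δb)² = 190;  (δu)² = 0.828
δS = √(191) = 13.8
S = 262.

262 ± 13.8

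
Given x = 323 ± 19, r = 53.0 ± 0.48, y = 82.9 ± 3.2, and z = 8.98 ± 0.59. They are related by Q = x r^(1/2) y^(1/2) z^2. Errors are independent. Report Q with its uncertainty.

For a monomial Q ∝ x, r^(1/2), y^(1/2), z^2, fractional errors add in quadrature:
  (1·δx/x)² = (1×0.0588)² = 0.00346;  (½·δr/r)² = (0.5×0.00906)² = 2.05e-05;  (½·δy/y)² = (0.5×0.0386)² = 0.000373;  (2·δz/z)² = (2×0.0657)² = 0.0173
δQ/Q = √(0.0211) = 0.145
Q = 1.73e+06, so δQ = 0.145 × 1.73e+06 = 2.51e+05.

(1.73 ± 0.251) × 10^6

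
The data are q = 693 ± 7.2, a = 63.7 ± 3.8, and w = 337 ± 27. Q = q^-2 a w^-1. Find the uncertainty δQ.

Since Q is a product/quotient, work with relative uncertainties:
  (-2·δq/q)² = (-2×0.0104)² = 0.000432;  (1·δa/a)² = (1×0.0597)² = 0.00356;  (-1·δw/w)² = (-1×0.0801)² = 0.00642
δQ/Q = √(0.0104) = 0.102
Q = 3.94e-07, so δQ = 0.102 × 3.94e-07 = 4.02e-08.

4.02e-08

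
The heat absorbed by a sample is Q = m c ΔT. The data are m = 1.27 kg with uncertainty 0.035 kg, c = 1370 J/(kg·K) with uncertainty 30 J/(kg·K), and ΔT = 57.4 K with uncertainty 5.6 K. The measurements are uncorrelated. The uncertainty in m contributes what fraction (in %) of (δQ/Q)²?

(δQ/Q)² = (1·δm/m)² + (1·δc/c)² + (1·δΔT/ΔT)²
  m term: (1×0.0276)² = 0.000760
  c term: (1×0.0219)² = 0.000480
  ΔT term: (1×0.0976)² = 0.00952
Total = 0.0108. Share from m = 0.000760/0.0108 = 0.0706.

7.06%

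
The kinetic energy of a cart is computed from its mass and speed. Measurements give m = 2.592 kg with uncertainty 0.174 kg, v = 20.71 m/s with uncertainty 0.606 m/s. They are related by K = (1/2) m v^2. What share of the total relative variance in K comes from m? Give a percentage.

(δK/K)² = (1·δm/m)² + (2·δv/v)²
  m term: (1×0.0671)² = 0.00451
  v term: (2×0.0293)² = 0.00342
Total = 0.00793. Share from m = 0.00451/0.00793 = 0.568.

56.8%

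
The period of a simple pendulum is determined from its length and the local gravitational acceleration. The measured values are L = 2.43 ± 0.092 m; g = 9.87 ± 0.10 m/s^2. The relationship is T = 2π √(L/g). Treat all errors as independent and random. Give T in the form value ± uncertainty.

3.12 ± 0.0611 s

Relative error in a monomial: (δT/T)² = Σ (nᵢ · δxᵢ/xᵢ)².
  (½·δL/L)² = (0.5×0.0379)² = 0.000358;  (−½·δg/g)² = (-0.5×0.0101)² = 2.57e-05
δT/T = √(0.000384) = 0.0196
T = 3.12 s, so δT = 0.0196 × 3.12 = 0.0611 s.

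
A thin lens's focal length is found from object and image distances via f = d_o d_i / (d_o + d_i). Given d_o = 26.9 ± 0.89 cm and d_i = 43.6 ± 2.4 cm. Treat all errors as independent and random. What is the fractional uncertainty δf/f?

∂f/∂d_o = (d_i/(d_o+d_i))² = 0.382;  ∂f/∂d_i = (d_o/(d_o+d_i))² = 0.146
δf = √((∂f/∂d_o · δd_o)² + (∂f/∂d_i · δd_i)²) = √(0.116 + 0.122) = 0.488 cm
f = 16.6 cm, so δf/f = 0.488/16.6 = 0.0293.

0.0293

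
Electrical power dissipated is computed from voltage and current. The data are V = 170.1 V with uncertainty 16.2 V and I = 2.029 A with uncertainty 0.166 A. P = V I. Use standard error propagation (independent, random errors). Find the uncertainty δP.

43.3 W

Products/powers → add relative errors in quadrature, weighted by exponent:
  (1·δV/V)² = (1×0.0952)² = 0.00907;  (1·δI/I)² = (1×0.0818)² = 0.00669
δP/P = √(0.0158) = 0.126
P = 345.1 W, so δP = 0.126 × 345.1 = 43.3 W.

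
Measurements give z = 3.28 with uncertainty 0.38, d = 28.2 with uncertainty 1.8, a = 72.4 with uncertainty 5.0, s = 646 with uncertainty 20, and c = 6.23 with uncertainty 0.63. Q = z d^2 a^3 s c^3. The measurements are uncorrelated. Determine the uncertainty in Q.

Each factor contributes (exponent × relative error)² to (δQ/Q)²:
  (1·δz/z)² = (1×0.116)² = 0.0134;  (2·δd/d)² = (2×0.0638)² = 0.0163;  (3·δa/a)² = (3×0.0691)² = 0.0429;  (1·δs/s)² = (1×0.0310)² = 0.000959;  (3·δc/c)² = (3×0.101)² = 0.0920
δQ/Q = √(0.166) = 0.407
Q = 1.55e+14, so δQ = 0.407 × 1.55e+14 = 6.29e+13.

6.29e+13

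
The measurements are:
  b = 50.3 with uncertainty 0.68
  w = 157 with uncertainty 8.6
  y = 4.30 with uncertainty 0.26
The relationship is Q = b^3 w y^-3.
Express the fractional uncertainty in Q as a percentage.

Each factor contributes (exponent × relative error)² to (δQ/Q)²:
  (3·δb/b)² = (3×0.0135)² = 0.00164;  (1·δw/w)² = (1×0.0548)² = 0.00300;  (-3·δy/y)² = (-3×0.0605)² = 0.0329
δQ/Q = √(0.0375) = 0.194

19.4%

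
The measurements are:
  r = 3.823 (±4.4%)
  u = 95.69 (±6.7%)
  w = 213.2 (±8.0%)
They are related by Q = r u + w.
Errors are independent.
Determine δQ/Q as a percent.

5.86%

Let p = r·u = 365.8. δp/p = √((1·δr/r)² + (1·δu/u)²) = √(0.00194 + 0.00449) = 0.0802, so δp = 29.3.
Q = p + w: δQ = √(δp² + δw²) = √(860 + 291) = 33.9
Q = 579.0, so δQ/Q = 33.9/579.0 = 0.0586.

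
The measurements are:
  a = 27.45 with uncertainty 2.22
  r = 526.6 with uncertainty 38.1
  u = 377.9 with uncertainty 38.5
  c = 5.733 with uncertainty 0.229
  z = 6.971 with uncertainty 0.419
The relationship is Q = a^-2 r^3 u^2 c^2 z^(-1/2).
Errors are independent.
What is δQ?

Each factor contributes (exponent × relative error)² to (δQ/Q)²:
  (-2·δa/a)² = (-2×0.0809)² = 0.0262;  (3·δr/r)² = (3×0.0724)² = 0.0471;  (2·δu/u)² = (2×0.102)² = 0.0415;  (2·δc/c)² = (2×0.0399)² = 0.00638;  (−½·δz/z)² = (-0.5×0.0601)² = 0.000903
δQ/Q = √(0.122) = 0.349
Q = 3.445e+11, so δQ = 0.349 × 3.445e+11 = 1.2e+11.

1.2e+11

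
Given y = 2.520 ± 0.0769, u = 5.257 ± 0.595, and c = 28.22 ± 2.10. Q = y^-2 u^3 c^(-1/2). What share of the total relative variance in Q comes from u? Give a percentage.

(δQ/Q)² = (-2·δy/y)² + (3·δu/u)² + (−½·δc/c)²
  y term: (-2×0.0305)² = 0.00372
  u term: (3×0.113)² = 0.115
  c term: (-0.5×0.0744)² = 0.00138
Total = 0.120. Share from u = 0.115/0.120 = 0.958.

95.8%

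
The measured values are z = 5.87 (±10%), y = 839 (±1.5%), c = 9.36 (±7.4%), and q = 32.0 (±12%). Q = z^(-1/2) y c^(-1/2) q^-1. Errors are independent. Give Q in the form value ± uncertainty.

3.54 ± 0.481

Relative error in a monomial: (δQ/Q)² = Σ (nᵢ · δxᵢ/xᵢ)².
  (−½·δz/z)² = (-0.5×0.100)² = 0.00250;  (1·δy/y)² = (1×0.0150)² = 0.000225;  (−½·δc/c)² = (-0.5×0.0740)² = 0.00137;  (-1·δq/q)² = (-1×0.120)² = 0.0144
δQ/Q = √(0.0185) = 0.136
Q = 3.54, so δQ = 0.136 × 3.54 = 0.481.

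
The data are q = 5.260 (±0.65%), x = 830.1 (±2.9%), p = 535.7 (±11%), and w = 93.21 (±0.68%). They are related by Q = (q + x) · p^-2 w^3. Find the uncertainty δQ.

Let u = q + x = 835.4. δu = √(δq² + δx²) = √(0.00117 + 580) = 24.1, so δu/u = 0.0288.
Q is then a monomial in u, p, w:
δQ/Q = √((δu/u)² + (-2·δp/p)² + (3·δw/w)²) = √(0.000830 + 0.0484 + 0.000416) = 0.223
Q = 2357, so δQ = 0.223 × 2357 = 525.

525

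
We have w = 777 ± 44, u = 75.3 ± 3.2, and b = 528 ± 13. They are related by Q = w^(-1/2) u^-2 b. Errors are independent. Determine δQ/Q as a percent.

9.29%

Since Q is a product/quotient, work with relative uncertainties:
  (−½·δw/w)² = (-0.5×0.0566)² = 0.000802;  (-2·δu/u)² = (-2×0.0425)² = 0.00722;  (1·δb/b)² = (1×0.0246)² = 0.000606
δQ/Q = √(0.00863) = 0.0929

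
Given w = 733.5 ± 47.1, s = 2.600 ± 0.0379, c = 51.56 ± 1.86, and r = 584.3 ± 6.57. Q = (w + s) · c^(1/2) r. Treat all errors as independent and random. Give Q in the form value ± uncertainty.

(3.088 ± 0.208) × 10^6

Let u = w + s = 736.1. δu = √(δw² + δs²) = √(2220 + 0.00144) = 47.1, so δu/u = 0.0640.
Q is then a monomial in u, c, r:
δQ/Q = √((δu/u)² + (½·δc/c)² + (1·δr/r)²) = √(0.00409 + 0.000325 + 0.000126) = 0.0674
Q = 3.088e+06, so δQ = 0.0674 × 3.088e+06 = 2.08e+05.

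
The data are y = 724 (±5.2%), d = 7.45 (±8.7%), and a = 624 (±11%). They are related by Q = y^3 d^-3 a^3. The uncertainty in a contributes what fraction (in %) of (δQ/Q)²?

54.1%

(δQ/Q)² = (3·δy/y)² + (-3·δd/d)² + (3·δa/a)²
  y term: (3×0.0520)² = 0.0243
  d term: (-3×0.0870)² = 0.0681
  a term: (3×0.110)² = 0.109
Total = 0.201. Share from a = 0.109/0.201 = 0.541.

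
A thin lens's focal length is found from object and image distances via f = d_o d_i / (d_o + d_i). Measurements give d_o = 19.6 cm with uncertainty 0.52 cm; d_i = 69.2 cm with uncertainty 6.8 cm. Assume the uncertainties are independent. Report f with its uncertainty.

∂f/∂d_o = (d_i/(d_o+d_i))² = 0.607;  ∂f/∂d_i = (d_o/(d_o+d_i))² = 0.0487
δf = √((∂f/∂d_o · δd_o)² + (∂f/∂d_i · δd_i)²) = √(0.0997 + 0.110) = 0.458 cm
f = 15.3 cm.

15.3 ± 0.458 cm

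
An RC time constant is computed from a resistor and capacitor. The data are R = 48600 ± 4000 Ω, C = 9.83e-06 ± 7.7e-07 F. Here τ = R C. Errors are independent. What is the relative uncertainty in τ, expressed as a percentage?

11.4%

τ is a product of powers, so relative uncertainties combine in quadrature:
  (1·δR/R)² = (1×0.0823)² = 0.00677;  (1·δC/C)² = (1×0.0783)² = 0.00614
δτ/τ = √(0.0129) = 0.114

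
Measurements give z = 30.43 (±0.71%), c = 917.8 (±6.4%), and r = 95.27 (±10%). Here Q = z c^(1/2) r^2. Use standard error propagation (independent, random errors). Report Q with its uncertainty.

(8.367 ± 1.70) × 10^6

Each factor contributes (exponent × relative error)² to (δQ/Q)²:
  (1·δz/z)² = (1×0.00710)² = 5.04e-05;  (½·δc/c)² = (0.5×0.0640)² = 0.00102;  (2·δr/r)² = (2×0.100)² = 0.0400
δQ/Q = √(0.0411) = 0.203
Q = 8.367e+06, so δQ = 0.203 × 8.367e+06 = 1.7e+06.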